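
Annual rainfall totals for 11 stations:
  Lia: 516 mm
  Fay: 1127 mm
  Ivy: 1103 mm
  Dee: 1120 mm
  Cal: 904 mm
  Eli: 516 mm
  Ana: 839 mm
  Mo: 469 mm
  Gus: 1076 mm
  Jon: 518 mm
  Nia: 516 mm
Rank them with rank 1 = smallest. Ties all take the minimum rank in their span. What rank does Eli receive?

Sorted (ascending): 469, 516, 516, 516, 518, 839, 904, 1076, 1103, 1120, 1127
The 3 values of 516 occupy positions 2–4 → each gets rank 2.
Eli has value 516 mm → rank 2.

2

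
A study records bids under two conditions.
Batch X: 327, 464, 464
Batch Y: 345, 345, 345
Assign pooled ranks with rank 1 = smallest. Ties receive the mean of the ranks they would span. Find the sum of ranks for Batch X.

12

Sorted (ascending): 327, 345, 345, 345, 464, 464
The 3 values of 345 occupy positions 2–4 → average rank 3.
The 2 values of 464 occupy positions 5–6 → average rank (5+6)/2 = 5.5.
Batch X values → pooled ranks: 327→1, 464→5.5, 464→5.5
Rank sum = 1 + 5.5 + 5.5 = 12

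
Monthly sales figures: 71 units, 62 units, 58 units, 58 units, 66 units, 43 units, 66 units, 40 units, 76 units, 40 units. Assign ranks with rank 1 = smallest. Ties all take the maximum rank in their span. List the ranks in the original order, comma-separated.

Sorted (ascending): 40, 40, 43, 58, 58, 62, 66, 66, 71, 76
The 2 values of 40 occupy positions 1–2 → each gets rank 2.
The 2 values of 58 occupy positions 4–5 → each gets rank 5.
The 2 values of 66 occupy positions 7–8 → each gets rank 8.

9, 6, 5, 5, 8, 3, 8, 2, 10, 2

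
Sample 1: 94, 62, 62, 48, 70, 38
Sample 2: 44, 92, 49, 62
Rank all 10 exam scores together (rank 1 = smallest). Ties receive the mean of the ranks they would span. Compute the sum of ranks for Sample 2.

Sorted (ascending): 38, 44, 48, 49, 62, 62, 62, 70, 92, 94
The 3 values of 62 occupy positions 5–7 → average rank 6.
Sample 2 values → pooled ranks: 44→2, 92→9, 49→4, 62→6
Rank sum = 2 + 9 + 4 + 6 = 21

21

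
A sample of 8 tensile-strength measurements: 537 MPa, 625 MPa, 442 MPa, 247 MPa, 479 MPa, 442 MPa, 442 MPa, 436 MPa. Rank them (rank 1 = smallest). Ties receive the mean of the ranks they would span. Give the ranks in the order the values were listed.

7, 8, 4, 1, 6, 4, 4, 2

Sorted (ascending): 247, 436, 442, 442, 442, 479, 537, 625
The 3 values of 442 occupy positions 3–5 → average rank 4.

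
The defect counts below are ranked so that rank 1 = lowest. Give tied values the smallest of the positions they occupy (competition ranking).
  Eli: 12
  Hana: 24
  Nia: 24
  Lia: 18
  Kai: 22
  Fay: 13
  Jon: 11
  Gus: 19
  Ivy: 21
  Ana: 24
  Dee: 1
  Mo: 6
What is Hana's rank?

Sorted (ascending): 1, 6, 11, 12, 13, 18, 19, 21, 22, 24, 24, 24
The 3 values of 24 occupy positions 10–12 → each gets rank 10.
Hana has value 24 → rank 10.

10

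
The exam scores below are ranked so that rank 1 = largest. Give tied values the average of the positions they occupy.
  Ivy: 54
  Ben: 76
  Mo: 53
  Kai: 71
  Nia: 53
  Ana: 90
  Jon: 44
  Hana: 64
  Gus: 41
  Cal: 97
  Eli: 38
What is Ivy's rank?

Sorted (descending): 97, 90, 76, 71, 64, 54, 53, 53, 44, 41, 38
The 2 values of 53 occupy positions 7–8 → average rank (7+8)/2 = 7.5.
Ivy has value 54 → rank 6.

6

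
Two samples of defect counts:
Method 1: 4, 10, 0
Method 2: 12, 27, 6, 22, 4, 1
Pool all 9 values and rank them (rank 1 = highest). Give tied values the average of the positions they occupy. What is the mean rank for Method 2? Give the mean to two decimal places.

Sorted (descending): 27, 22, 12, 10, 6, 4, 4, 1, 0
The 2 values of 4 occupy positions 6–7 → average rank (6+7)/2 = 6.5.
Method 2 values → pooled ranks: 12→3, 27→1, 6→5, 22→2, 4→6.5, 1→8
Mean rank = (3 + 1 + 5 + 2 + 6.5 + 8) / 6 = 4.25

4.25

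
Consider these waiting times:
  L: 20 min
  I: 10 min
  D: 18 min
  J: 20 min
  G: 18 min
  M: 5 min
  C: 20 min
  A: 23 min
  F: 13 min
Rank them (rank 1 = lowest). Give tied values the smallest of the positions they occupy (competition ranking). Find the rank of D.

Sorted (ascending): 5, 10, 13, 18, 18, 20, 20, 20, 23
The 2 values of 18 occupy positions 4–5 → each gets rank 4.
The 3 values of 20 occupy positions 6–8 → each gets rank 6.
D has value 18 min → rank 4.

4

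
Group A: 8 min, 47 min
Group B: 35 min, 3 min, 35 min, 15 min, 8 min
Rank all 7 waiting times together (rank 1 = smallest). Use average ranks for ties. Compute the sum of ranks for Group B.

Sorted (ascending): 3, 8, 8, 15, 35, 35, 47
The 2 values of 8 occupy positions 2–3 → average rank (2+3)/2 = 2.5.
The 2 values of 35 occupy positions 5–6 → average rank (5+6)/2 = 5.5.
Group B values → pooled ranks: 35→5.5, 3→1, 35→5.5, 15→4, 8→2.5
Rank sum = 5.5 + 1 + 5.5 + 4 + 2.5 = 18.5

18.5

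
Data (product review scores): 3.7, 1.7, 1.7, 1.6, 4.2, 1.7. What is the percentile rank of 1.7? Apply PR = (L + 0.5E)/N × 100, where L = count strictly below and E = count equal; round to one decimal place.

N = 6.
Strictly below 1.7: 1. Equal to 1.7: 3.
PR = (1 + 0.5·3)/6 × 100 = 41.7

41.7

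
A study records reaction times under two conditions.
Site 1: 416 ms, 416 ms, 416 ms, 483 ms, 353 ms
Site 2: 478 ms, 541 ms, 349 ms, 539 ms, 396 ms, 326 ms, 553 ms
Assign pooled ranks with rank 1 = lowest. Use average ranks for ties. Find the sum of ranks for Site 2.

Sorted (ascending): 326, 349, 353, 396, 416, 416, 416, 478, 483, 539, 541, 553
The 3 values of 416 occupy positions 5–7 → average rank 6.
Site 2 values → pooled ranks: 478→8, 541→11, 349→2, 539→10, 396→4, 326→1, 553→12
Rank sum = 8 + 11 + 2 + 10 + 4 + 1 + 12 = 48

48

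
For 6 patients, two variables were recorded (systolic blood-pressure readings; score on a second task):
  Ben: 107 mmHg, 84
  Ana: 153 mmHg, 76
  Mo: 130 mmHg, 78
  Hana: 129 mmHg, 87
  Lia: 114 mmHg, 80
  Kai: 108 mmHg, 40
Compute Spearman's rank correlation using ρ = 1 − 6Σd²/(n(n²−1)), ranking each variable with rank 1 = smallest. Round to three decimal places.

Ranks of variable 1: 1, 6, 5, 4, 3, 2
Ranks of variable 2: 5, 2, 3, 6, 4, 1
d = r₁ − r₂: -4, 4, 2, -2, -1, 1
d²: 16, 16, 4, 4, 1, 1; Σd² = 42
ρ = 1 − 6·42/(6·35) = 1 − 252/210 = -0.200

-0.200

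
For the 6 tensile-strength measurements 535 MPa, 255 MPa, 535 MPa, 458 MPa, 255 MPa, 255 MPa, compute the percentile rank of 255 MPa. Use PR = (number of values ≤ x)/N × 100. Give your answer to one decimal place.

N = 6.
Strictly below 255: 0. Equal to 255: 3.
PR = 3/6 × 100 = 50.0

50.0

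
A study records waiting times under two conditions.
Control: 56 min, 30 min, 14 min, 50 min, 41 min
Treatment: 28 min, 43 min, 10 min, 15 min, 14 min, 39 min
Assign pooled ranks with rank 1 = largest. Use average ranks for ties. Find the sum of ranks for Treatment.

Sorted (descending): 56, 50, 43, 41, 39, 30, 28, 15, 14, 14, 10
The 2 values of 14 occupy positions 9–10 → average rank (9+10)/2 = 9.5.
Treatment values → pooled ranks: 28→7, 43→3, 10→11, 15→8, 14→9.5, 39→5
Rank sum = 7 + 3 + 11 + 8 + 9.5 + 5 = 43.5

43.5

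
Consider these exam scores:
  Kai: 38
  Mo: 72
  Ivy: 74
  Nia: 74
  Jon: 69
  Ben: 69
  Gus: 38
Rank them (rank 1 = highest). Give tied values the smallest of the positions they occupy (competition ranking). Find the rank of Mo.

3

Sorted (descending): 74, 74, 72, 69, 69, 38, 38
The 2 values of 74 occupy positions 1–2 → each gets rank 1.
The 2 values of 69 occupy positions 4–5 → each gets rank 4.
The 2 values of 38 occupy positions 6–7 → each gets rank 6.
Mo has value 72 → rank 3.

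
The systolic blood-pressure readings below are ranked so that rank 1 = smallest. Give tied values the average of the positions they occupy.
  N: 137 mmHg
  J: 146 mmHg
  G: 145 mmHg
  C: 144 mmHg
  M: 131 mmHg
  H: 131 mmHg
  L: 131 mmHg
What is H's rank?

2

Sorted (ascending): 131, 131, 131, 137, 144, 145, 146
The 3 values of 131 occupy positions 1–3 → average rank 2.
H has value 131 mmHg → rank 2.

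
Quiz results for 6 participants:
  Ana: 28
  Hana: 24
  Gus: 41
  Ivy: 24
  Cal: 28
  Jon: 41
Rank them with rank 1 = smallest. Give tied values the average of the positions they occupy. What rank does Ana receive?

Sorted (ascending): 24, 24, 28, 28, 41, 41
The 2 values of 24 occupy positions 1–2 → average rank (1+2)/2 = 1.5.
The 2 values of 28 occupy positions 3–4 → average rank (3+4)/2 = 3.5.
The 2 values of 41 occupy positions 5–6 → average rank (5+6)/2 = 5.5.
Ana has value 28 → rank 3.5.

3.5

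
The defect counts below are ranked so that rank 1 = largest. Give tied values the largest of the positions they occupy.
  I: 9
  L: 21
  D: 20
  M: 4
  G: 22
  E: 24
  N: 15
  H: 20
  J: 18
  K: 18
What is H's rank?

5

Sorted (descending): 24, 22, 21, 20, 20, 18, 18, 15, 9, 4
The 2 values of 20 occupy positions 4–5 → each gets rank 5.
The 2 values of 18 occupy positions 6–7 → each gets rank 7.
H has value 20 → rank 5.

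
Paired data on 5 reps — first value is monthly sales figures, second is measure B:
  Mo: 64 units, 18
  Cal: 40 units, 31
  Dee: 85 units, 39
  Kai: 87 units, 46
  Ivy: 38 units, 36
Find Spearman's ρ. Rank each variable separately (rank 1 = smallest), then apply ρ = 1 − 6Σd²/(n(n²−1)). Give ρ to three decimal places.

0.600

Ranks of variable 1: 3, 2, 4, 5, 1
Ranks of variable 2: 1, 2, 4, 5, 3
d = r₁ − r₂: 2, 0, 0, 0, -2
d²: 4, 0, 0, 0, 4; Σd² = 8
ρ = 1 − 6·8/(5·24) = 1 − 48/120 = 0.600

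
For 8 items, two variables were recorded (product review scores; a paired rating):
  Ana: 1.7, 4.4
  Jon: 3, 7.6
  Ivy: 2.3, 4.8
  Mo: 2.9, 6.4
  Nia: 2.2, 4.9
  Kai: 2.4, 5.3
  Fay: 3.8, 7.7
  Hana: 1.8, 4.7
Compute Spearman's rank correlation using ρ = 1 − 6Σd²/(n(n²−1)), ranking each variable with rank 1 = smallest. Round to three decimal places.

0.976

Ranks of variable 1: 1, 7, 4, 6, 3, 5, 8, 2
Ranks of variable 2: 1, 7, 3, 6, 4, 5, 8, 2
d = r₁ − r₂: 0, 0, 1, 0, -1, 0, 0, 0
d²: 0, 0, 1, 0, 1, 0, 0, 0; Σd² = 2
ρ = 1 − 6·2/(8·63) = 1 − 12/504 = 0.976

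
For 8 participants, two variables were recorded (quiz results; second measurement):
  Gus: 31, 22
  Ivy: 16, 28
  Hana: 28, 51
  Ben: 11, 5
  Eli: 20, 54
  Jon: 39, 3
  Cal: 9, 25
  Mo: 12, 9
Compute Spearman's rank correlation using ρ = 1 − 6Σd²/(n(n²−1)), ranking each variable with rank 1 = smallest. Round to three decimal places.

Ranks of variable 1: 7, 4, 6, 2, 5, 8, 1, 3
Ranks of variable 2: 4, 6, 7, 2, 8, 1, 5, 3
d = r₁ − r₂: 3, -2, -1, 0, -3, 7, -4, 0
d²: 9, 4, 1, 0, 9, 49, 16, 0; Σd² = 88
ρ = 1 − 6·88/(8·63) = 1 − 528/504 = -0.048

-0.048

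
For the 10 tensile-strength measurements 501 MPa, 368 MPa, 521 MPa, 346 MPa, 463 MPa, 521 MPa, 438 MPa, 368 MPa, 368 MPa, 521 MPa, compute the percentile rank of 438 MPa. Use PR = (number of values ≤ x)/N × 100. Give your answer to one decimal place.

50.0

N = 10.
Strictly below 438: 4. Equal to 438: 1.
PR = 5/10 × 100 = 50.0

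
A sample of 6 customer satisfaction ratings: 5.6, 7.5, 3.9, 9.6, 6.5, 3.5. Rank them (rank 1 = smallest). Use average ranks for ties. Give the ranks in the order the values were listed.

3, 5, 2, 6, 4, 1

Sorted (ascending): 3.5, 3.9, 5.6, 6.5, 7.5, 9.6
No ties — each value takes its position as its rank.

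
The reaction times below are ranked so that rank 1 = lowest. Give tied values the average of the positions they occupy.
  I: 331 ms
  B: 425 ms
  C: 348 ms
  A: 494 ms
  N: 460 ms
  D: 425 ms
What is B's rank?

3.5

Sorted (ascending): 331, 348, 425, 425, 460, 494
The 2 values of 425 occupy positions 3–4 → average rank (3+4)/2 = 3.5.
B has value 425 ms → rank 3.5.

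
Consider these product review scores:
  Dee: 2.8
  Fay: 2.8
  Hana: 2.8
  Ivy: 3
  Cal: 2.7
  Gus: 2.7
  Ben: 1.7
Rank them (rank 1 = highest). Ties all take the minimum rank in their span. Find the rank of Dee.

2

Sorted (descending): 3, 2.8, 2.8, 2.8, 2.7, 2.7, 1.7
The 3 values of 2.8 occupy positions 2–4 → each gets rank 2.
The 2 values of 2.7 occupy positions 5–6 → each gets rank 5.
Dee has value 2.8 → rank 2.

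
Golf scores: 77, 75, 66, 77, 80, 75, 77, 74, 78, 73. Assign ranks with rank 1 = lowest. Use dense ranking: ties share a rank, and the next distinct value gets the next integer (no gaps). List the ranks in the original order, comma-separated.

5, 4, 1, 5, 7, 4, 5, 3, 6, 2

Sorted (ascending): 66, 73, 74, 75, 75, 77, 77, 77, 78, 80
The 2 values of 75 share dense rank 4.
The 3 values of 77 share dense rank 5.
Remaining distinct values take the next consecutive integers.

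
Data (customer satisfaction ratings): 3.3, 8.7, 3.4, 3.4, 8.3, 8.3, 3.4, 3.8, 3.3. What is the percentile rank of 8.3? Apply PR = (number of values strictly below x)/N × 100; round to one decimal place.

66.7

N = 9.
Strictly below 8.3: 6. Equal to 8.3: 2.
PR = 6/9 × 100 = 66.7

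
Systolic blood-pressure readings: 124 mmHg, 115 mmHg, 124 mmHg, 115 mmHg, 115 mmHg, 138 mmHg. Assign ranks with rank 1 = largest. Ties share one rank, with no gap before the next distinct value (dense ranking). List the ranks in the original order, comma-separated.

Sorted (descending): 138, 124, 124, 115, 115, 115
The 2 values of 124 share dense rank 2.
The 3 values of 115 share dense rank 3.
Remaining distinct values take the next consecutive integers.

2, 3, 2, 3, 3, 1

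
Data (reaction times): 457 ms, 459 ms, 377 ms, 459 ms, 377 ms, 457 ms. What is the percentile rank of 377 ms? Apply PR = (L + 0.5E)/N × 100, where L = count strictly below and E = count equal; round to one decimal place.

N = 6.
Strictly below 377: 0. Equal to 377: 2.
PR = (0 + 0.5·2)/6 × 100 = 16.7

16.7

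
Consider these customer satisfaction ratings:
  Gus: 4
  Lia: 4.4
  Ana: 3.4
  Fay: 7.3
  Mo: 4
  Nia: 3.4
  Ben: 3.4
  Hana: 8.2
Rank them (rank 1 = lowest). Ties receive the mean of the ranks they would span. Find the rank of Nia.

Sorted (ascending): 3.4, 3.4, 3.4, 4, 4, 4.4, 7.3, 8.2
The 3 values of 3.4 occupy positions 1–3 → average rank 2.
The 2 values of 4 occupy positions 4–5 → average rank (4+5)/2 = 4.5.
Nia has value 3.4 → rank 2.

2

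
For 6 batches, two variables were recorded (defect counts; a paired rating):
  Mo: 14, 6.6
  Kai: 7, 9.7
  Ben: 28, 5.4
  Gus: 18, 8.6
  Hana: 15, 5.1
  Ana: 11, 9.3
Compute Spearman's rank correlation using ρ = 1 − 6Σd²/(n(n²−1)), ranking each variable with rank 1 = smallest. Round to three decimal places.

-0.714

Ranks of variable 1: 3, 1, 6, 5, 4, 2
Ranks of variable 2: 3, 6, 2, 4, 1, 5
d = r₁ − r₂: 0, -5, 4, 1, 3, -3
d²: 0, 25, 16, 1, 9, 9; Σd² = 60
ρ = 1 − 6·60/(6·35) = 1 − 360/210 = -0.714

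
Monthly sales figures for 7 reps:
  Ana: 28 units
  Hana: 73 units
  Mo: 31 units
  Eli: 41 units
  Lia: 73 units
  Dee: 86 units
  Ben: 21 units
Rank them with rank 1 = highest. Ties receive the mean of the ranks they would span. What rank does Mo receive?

5

Sorted (descending): 86, 73, 73, 41, 31, 28, 21
The 2 values of 73 occupy positions 2–3 → average rank (2+3)/2 = 2.5.
Mo has value 31 units → rank 5.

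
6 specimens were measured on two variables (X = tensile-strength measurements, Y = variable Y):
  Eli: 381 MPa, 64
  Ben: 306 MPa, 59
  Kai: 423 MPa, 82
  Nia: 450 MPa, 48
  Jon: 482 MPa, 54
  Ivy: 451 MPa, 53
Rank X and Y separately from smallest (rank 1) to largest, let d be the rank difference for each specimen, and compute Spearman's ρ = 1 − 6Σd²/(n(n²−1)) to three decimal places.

-0.543

Ranks of variable 1: 2, 1, 3, 4, 6, 5
Ranks of variable 2: 5, 4, 6, 1, 3, 2
d = r₁ − r₂: -3, -3, -3, 3, 3, 3
d²: 9, 9, 9, 9, 9, 9; Σd² = 54
ρ = 1 − 6·54/(6·35) = 1 − 324/210 = -0.543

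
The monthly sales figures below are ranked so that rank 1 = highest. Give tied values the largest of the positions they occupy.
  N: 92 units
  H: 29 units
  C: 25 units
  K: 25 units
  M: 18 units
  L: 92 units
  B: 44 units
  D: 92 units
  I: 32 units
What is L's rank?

3

Sorted (descending): 92, 92, 92, 44, 32, 29, 25, 25, 18
The 3 values of 92 occupy positions 1–3 → each gets rank 3.
The 2 values of 25 occupy positions 7–8 → each gets rank 8.
L has value 92 units → rank 3.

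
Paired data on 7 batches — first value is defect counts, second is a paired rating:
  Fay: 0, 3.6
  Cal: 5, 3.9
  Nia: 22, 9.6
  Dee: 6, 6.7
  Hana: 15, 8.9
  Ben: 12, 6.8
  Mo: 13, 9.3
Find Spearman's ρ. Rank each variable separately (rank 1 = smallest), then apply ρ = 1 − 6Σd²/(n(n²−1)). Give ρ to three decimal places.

0.964

Ranks of variable 1: 1, 2, 7, 3, 6, 4, 5
Ranks of variable 2: 1, 2, 7, 3, 5, 4, 6
d = r₁ − r₂: 0, 0, 0, 0, 1, 0, -1
d²: 0, 0, 0, 0, 1, 0, 1; Σd² = 2
ρ = 1 − 6·2/(7·48) = 1 − 12/336 = 0.964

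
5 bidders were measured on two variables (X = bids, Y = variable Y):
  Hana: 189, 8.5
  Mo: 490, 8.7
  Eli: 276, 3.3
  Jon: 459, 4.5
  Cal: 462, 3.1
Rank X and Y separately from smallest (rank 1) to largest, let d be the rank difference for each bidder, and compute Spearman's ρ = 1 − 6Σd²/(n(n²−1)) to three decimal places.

Ranks of variable 1: 1, 5, 2, 3, 4
Ranks of variable 2: 4, 5, 2, 3, 1
d = r₁ − r₂: -3, 0, 0, 0, 3
d²: 9, 0, 0, 0, 9; Σd² = 18
ρ = 1 − 6·18/(5·24) = 1 − 108/120 = 0.100

0.100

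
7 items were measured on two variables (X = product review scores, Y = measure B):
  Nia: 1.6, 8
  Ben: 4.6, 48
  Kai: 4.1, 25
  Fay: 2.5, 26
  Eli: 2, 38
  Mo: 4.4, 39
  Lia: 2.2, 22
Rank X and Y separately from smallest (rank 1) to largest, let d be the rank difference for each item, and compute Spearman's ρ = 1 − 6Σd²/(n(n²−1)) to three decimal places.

Ranks of variable 1: 1, 7, 5, 4, 2, 6, 3
Ranks of variable 2: 1, 7, 3, 4, 5, 6, 2
d = r₁ − r₂: 0, 0, 2, 0, -3, 0, 1
d²: 0, 0, 4, 0, 9, 0, 1; Σd² = 14
ρ = 1 − 6·14/(7·48) = 1 − 84/336 = 0.750

0.750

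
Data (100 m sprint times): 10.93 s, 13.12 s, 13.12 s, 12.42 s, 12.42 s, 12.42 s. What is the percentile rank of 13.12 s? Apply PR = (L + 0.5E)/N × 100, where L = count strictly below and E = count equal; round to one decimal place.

83.3

N = 6.
Strictly below 13.12: 4. Equal to 13.12: 2.
PR = (4 + 0.5·2)/6 × 100 = 83.3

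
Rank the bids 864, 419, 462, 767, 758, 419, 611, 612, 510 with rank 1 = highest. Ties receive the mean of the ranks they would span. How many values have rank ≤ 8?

Sorted (descending): 864, 767, 758, 612, 611, 510, 462, 419, 419
The 2 values of 419 occupy positions 8–9 → average rank (8+9)/2 = 8.5.
Ranks ≤ 8: {1, 2, 3, 4, 5, 6, 7} → 7 values.

7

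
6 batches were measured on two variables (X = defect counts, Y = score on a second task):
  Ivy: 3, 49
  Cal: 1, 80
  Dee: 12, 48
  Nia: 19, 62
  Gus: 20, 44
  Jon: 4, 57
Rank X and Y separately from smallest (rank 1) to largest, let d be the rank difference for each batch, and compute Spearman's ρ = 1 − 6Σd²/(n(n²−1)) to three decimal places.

Ranks of variable 1: 2, 1, 4, 5, 6, 3
Ranks of variable 2: 3, 6, 2, 5, 1, 4
d = r₁ − r₂: -1, -5, 2, 0, 5, -1
d²: 1, 25, 4, 0, 25, 1; Σd² = 56
ρ = 1 − 6·56/(6·35) = 1 − 336/210 = -0.600

-0.600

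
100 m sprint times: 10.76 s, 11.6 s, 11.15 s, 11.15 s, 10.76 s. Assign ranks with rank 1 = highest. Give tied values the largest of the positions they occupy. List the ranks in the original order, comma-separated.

5, 1, 3, 3, 5

Sorted (descending): 11.6, 11.15, 11.15, 10.76, 10.76
The 2 values of 11.15 occupy positions 2–3 → each gets rank 3.
The 2 values of 10.76 occupy positions 4–5 → each gets rank 5.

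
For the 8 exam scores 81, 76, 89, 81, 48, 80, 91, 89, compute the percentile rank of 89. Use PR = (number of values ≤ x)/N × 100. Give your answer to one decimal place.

87.5

N = 8.
Strictly below 89: 5. Equal to 89: 2.
PR = 7/8 × 100 = 87.5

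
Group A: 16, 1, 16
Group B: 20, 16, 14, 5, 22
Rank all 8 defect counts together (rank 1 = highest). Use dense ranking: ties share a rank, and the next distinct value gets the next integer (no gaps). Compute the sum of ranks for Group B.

15

Sorted (descending): 22, 20, 16, 16, 16, 14, 5, 1
The 3 values of 16 share dense rank 3.
Remaining distinct values take the next consecutive integers.
Group B values → pooled ranks: 20→2, 16→3, 14→4, 5→5, 22→1
Rank sum = 2 + 3 + 4 + 5 + 1 = 15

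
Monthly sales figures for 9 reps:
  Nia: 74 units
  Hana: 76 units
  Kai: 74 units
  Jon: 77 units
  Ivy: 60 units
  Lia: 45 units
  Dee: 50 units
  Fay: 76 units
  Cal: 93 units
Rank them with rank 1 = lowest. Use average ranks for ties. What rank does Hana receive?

6.5

Sorted (ascending): 45, 50, 60, 74, 74, 76, 76, 77, 93
The 2 values of 74 occupy positions 4–5 → average rank (4+5)/2 = 4.5.
The 2 values of 76 occupy positions 6–7 → average rank (6+7)/2 = 6.5.
Hana has value 76 units → rank 6.5.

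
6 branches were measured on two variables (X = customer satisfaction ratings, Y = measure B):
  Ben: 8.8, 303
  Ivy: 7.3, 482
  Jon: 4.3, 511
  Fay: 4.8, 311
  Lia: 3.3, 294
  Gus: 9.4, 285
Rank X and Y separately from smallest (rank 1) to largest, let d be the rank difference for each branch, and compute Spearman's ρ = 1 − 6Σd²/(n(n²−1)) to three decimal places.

-0.371

Ranks of variable 1: 5, 4, 2, 3, 1, 6
Ranks of variable 2: 3, 5, 6, 4, 2, 1
d = r₁ − r₂: 2, -1, -4, -1, -1, 5
d²: 4, 1, 16, 1, 1, 25; Σd² = 48
ρ = 1 − 6·48/(6·35) = 1 − 288/210 = -0.371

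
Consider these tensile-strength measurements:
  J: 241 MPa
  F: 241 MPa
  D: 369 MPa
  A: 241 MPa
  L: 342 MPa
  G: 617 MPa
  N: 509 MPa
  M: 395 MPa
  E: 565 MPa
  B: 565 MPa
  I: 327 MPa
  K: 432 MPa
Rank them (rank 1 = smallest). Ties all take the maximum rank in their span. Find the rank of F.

3

Sorted (ascending): 241, 241, 241, 327, 342, 369, 395, 432, 509, 565, 565, 617
The 3 values of 241 occupy positions 1–3 → each gets rank 3.
The 2 values of 565 occupy positions 10–11 → each gets rank 11.
F has value 241 MPa → rank 3.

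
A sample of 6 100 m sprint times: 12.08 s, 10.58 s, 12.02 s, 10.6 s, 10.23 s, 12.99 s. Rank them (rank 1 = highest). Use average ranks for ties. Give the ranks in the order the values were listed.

Sorted (descending): 12.99, 12.08, 12.02, 10.6, 10.58, 10.23
No ties — each value takes its position as its rank.

2, 5, 3, 4, 6, 1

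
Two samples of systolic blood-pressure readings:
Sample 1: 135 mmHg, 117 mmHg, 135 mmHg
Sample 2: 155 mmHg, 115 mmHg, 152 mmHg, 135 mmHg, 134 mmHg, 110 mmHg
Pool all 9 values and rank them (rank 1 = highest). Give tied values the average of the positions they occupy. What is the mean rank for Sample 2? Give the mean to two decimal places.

5.00

Sorted (descending): 155, 152, 135, 135, 135, 134, 117, 115, 110
The 3 values of 135 occupy positions 3–5 → average rank 4.
Sample 2 values → pooled ranks: 155→1, 115→8, 152→2, 135→4, 134→6, 110→9
Mean rank = (1 + 8 + 2 + 4 + 6 + 9) / 6 = 5.00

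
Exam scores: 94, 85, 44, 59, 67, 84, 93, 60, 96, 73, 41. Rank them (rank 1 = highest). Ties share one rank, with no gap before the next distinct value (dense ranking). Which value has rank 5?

84

Sorted (descending): 96, 94, 93, 85, 84, 73, 67, 60, 59, 44, 41
No ties — each value takes its position as its rank.
Rank 5 → value 84.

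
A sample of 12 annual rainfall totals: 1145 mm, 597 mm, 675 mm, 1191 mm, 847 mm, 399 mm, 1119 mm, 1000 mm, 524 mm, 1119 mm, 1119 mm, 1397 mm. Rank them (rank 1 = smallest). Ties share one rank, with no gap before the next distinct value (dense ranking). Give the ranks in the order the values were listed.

Sorted (ascending): 399, 524, 597, 675, 847, 1000, 1119, 1119, 1119, 1145, 1191, 1397
The 3 values of 1119 share dense rank 7.
Remaining distinct values take the next consecutive integers.

8, 3, 4, 9, 5, 1, 7, 6, 2, 7, 7, 10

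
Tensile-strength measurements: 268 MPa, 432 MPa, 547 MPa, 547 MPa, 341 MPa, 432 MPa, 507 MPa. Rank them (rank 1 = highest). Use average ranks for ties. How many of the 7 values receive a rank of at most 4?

Sorted (descending): 547, 547, 507, 432, 432, 341, 268
The 2 values of 547 occupy positions 1–2 → average rank (1+2)/2 = 1.5.
The 2 values of 432 occupy positions 4–5 → average rank (4+5)/2 = 4.5.
Ranks ≤ 4: {1.5, 1.5, 3} → 3 values.

3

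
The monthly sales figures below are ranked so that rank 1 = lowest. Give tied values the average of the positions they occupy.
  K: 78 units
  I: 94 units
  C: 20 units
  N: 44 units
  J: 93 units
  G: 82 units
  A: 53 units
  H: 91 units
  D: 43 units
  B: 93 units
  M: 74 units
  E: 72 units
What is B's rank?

10.5

Sorted (ascending): 20, 43, 44, 53, 72, 74, 78, 82, 91, 93, 93, 94
The 2 values of 93 occupy positions 10–11 → average rank (10+11)/2 = 10.5.
B has value 93 units → rank 10.5.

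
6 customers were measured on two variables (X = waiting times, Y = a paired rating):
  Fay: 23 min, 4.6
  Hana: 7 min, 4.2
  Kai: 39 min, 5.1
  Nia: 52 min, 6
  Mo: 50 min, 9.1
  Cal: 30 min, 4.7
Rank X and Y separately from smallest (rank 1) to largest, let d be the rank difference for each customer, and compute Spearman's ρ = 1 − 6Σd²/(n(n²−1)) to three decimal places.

Ranks of variable 1: 2, 1, 4, 6, 5, 3
Ranks of variable 2: 2, 1, 4, 5, 6, 3
d = r₁ − r₂: 0, 0, 0, 1, -1, 0
d²: 0, 0, 0, 1, 1, 0; Σd² = 2
ρ = 1 − 6·2/(6·35) = 1 − 12/210 = 0.943

0.943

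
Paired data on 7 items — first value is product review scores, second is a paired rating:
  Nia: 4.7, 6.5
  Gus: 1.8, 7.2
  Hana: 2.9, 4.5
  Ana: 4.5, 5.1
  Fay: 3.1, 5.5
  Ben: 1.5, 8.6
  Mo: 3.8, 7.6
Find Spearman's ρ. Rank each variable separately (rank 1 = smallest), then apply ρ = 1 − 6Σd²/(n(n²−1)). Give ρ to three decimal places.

Ranks of variable 1: 7, 2, 3, 6, 4, 1, 5
Ranks of variable 2: 4, 5, 1, 2, 3, 7, 6
d = r₁ − r₂: 3, -3, 2, 4, 1, -6, -1
d²: 9, 9, 4, 16, 1, 36, 1; Σd² = 76
ρ = 1 − 6·76/(7·48) = 1 − 456/336 = -0.357

-0.357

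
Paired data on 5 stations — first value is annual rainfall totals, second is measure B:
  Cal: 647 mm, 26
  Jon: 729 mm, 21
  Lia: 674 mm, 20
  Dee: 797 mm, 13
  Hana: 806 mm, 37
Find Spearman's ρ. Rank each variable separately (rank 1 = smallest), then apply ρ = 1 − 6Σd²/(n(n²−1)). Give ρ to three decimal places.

Ranks of variable 1: 1, 3, 2, 4, 5
Ranks of variable 2: 4, 3, 2, 1, 5
d = r₁ − r₂: -3, 0, 0, 3, 0
d²: 9, 0, 0, 9, 0; Σd² = 18
ρ = 1 − 6·18/(5·24) = 1 − 108/120 = 0.100

0.100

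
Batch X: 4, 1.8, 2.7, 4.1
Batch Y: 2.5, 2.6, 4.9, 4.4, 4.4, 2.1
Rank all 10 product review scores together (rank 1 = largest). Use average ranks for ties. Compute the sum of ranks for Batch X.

Sorted (descending): 4.9, 4.4, 4.4, 4.1, 4, 2.7, 2.6, 2.5, 2.1, 1.8
The 2 values of 4.4 occupy positions 2–3 → average rank (2+3)/2 = 2.5.
Batch X values → pooled ranks: 4→5, 1.8→10, 2.7→6, 4.1→4
Rank sum = 5 + 10 + 6 + 4 = 25

25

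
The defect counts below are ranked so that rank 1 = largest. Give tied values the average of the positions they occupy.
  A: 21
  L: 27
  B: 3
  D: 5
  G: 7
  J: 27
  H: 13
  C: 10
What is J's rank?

Sorted (descending): 27, 27, 21, 13, 10, 7, 5, 3
The 2 values of 27 occupy positions 1–2 → average rank (1+2)/2 = 1.5.
J has value 27 → rank 1.5.

1.5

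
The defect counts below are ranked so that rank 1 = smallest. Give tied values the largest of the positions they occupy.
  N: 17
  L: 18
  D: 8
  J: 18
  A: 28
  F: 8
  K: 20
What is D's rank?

2

Sorted (ascending): 8, 8, 17, 18, 18, 20, 28
The 2 values of 8 occupy positions 1–2 → each gets rank 2.
The 2 values of 18 occupy positions 4–5 → each gets rank 5.
D has value 8 → rank 2.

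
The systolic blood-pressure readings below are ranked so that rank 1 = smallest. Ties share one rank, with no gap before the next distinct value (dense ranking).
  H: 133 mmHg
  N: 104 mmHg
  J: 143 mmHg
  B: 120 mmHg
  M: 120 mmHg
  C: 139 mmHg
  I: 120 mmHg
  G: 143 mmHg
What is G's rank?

Sorted (ascending): 104, 120, 120, 120, 133, 139, 143, 143
The 3 values of 120 share dense rank 2.
The 2 values of 143 share dense rank 5.
Remaining distinct values take the next consecutive integers.
G has value 143 mmHg → rank 5.

5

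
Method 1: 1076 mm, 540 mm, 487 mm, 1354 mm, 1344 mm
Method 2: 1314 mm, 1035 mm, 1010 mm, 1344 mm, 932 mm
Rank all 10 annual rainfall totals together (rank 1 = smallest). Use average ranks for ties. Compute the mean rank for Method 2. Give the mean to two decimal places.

Sorted (ascending): 487, 540, 932, 1010, 1035, 1076, 1314, 1344, 1344, 1354
The 2 values of 1344 occupy positions 8–9 → average rank (8+9)/2 = 8.5.
Method 2 values → pooled ranks: 1314→7, 1035→5, 1010→4, 1344→8.5, 932→3
Mean rank = (7 + 5 + 4 + 8.5 + 3) / 5 = 5.50

5.50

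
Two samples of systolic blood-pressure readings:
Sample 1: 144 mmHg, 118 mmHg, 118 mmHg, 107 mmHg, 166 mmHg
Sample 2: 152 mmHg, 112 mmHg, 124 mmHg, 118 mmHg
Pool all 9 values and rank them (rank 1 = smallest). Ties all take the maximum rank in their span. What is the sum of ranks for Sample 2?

21

Sorted (ascending): 107, 112, 118, 118, 118, 124, 144, 152, 166
The 3 values of 118 occupy positions 3–5 → each gets rank 5.
Sample 2 values → pooled ranks: 152→8, 112→2, 124→6, 118→5
Rank sum = 8 + 2 + 6 + 5 = 21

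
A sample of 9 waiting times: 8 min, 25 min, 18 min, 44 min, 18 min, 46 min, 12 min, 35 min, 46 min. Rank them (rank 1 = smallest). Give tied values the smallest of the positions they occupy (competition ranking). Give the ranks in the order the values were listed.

Sorted (ascending): 8, 12, 18, 18, 25, 35, 44, 46, 46
The 2 values of 18 occupy positions 3–4 → each gets rank 3.
The 2 values of 46 occupy positions 8–9 → each gets rank 8.

1, 5, 3, 7, 3, 8, 2, 6, 8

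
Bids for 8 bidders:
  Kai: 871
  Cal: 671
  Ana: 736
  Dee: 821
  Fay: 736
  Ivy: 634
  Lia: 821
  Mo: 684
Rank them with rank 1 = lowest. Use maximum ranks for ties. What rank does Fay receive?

5

Sorted (ascending): 634, 671, 684, 736, 736, 821, 821, 871
The 2 values of 736 occupy positions 4–5 → each gets rank 5.
The 2 values of 821 occupy positions 6–7 → each gets rank 7.
Fay has value 736 → rank 5.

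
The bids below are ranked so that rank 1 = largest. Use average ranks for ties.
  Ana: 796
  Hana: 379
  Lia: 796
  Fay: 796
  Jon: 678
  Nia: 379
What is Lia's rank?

2

Sorted (descending): 796, 796, 796, 678, 379, 379
The 3 values of 796 occupy positions 1–3 → average rank 2.
The 2 values of 379 occupy positions 5–6 → average rank (5+6)/2 = 5.5.
Lia has value 796 → rank 2.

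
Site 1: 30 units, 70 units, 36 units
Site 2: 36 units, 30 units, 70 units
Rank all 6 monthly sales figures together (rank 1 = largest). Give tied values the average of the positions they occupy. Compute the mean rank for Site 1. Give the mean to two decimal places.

Sorted (descending): 70, 70, 36, 36, 30, 30
The 2 values of 70 occupy positions 1–2 → average rank (1+2)/2 = 1.5.
The 2 values of 36 occupy positions 3–4 → average rank (3+4)/2 = 3.5.
The 2 values of 30 occupy positions 5–6 → average rank (5+6)/2 = 5.5.
Site 1 values → pooled ranks: 30→5.5, 70→1.5, 36→3.5
Mean rank = (5.5 + 1.5 + 3.5) / 3 = 3.50

3.50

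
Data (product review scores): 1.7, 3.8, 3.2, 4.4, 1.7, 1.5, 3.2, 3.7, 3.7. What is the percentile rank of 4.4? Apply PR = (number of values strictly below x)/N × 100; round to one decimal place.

N = 9.
Strictly below 4.4: 8. Equal to 4.4: 1.
PR = 8/9 × 100 = 88.9

88.9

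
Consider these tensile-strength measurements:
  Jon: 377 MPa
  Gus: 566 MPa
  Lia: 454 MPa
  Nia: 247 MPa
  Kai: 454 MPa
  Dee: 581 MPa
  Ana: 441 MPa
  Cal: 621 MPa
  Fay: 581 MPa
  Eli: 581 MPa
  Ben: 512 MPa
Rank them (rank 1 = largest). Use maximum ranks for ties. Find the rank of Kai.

Sorted (descending): 621, 581, 581, 581, 566, 512, 454, 454, 441, 377, 247
The 3 values of 581 occupy positions 2–4 → each gets rank 4.
The 2 values of 454 occupy positions 7–8 → each gets rank 8.
Kai has value 454 MPa → rank 8.

8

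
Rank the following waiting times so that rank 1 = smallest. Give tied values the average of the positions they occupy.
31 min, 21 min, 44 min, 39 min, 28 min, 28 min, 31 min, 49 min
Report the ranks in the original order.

Sorted (ascending): 21, 28, 28, 31, 31, 39, 44, 49
The 2 values of 28 occupy positions 2–3 → average rank (2+3)/2 = 2.5.
The 2 values of 31 occupy positions 4–5 → average rank (4+5)/2 = 4.5.

4.5, 1, 7, 6, 2.5, 2.5, 4.5, 8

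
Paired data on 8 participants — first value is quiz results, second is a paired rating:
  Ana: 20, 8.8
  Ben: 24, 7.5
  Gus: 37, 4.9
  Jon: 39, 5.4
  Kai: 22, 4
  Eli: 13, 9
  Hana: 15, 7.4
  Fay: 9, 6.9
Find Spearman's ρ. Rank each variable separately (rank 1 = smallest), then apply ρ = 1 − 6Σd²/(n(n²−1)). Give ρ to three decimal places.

Ranks of variable 1: 4, 6, 7, 8, 5, 2, 3, 1
Ranks of variable 2: 7, 6, 2, 3, 1, 8, 5, 4
d = r₁ − r₂: -3, 0, 5, 5, 4, -6, -2, -3
d²: 9, 0, 25, 25, 16, 36, 4, 9; Σd² = 124
ρ = 1 − 6·124/(8·63) = 1 − 744/504 = -0.476

-0.476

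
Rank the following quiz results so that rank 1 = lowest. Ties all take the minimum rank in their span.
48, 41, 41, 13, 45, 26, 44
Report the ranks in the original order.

7, 3, 3, 1, 6, 2, 5

Sorted (ascending): 13, 26, 41, 41, 44, 45, 48
The 2 values of 41 occupy positions 3–4 → each gets rank 3.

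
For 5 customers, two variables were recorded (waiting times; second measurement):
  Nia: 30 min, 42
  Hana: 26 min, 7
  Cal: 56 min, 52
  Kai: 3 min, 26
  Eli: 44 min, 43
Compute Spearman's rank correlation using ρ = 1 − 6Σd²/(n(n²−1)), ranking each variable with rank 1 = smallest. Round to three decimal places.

0.900

Ranks of variable 1: 3, 2, 5, 1, 4
Ranks of variable 2: 3, 1, 5, 2, 4
d = r₁ − r₂: 0, 1, 0, -1, 0
d²: 0, 1, 0, 1, 0; Σd² = 2
ρ = 1 − 6·2/(5·24) = 1 − 12/120 = 0.900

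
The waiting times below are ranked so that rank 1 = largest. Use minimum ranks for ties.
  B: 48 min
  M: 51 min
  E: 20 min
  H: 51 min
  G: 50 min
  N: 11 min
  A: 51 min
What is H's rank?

1

Sorted (descending): 51, 51, 51, 50, 48, 20, 11
The 3 values of 51 occupy positions 1–3 → each gets rank 1.
H has value 51 min → rank 1.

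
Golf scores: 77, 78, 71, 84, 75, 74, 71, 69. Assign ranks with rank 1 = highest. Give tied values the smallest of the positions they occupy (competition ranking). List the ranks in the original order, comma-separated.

3, 2, 6, 1, 4, 5, 6, 8

Sorted (descending): 84, 78, 77, 75, 74, 71, 71, 69
The 2 values of 71 occupy positions 6–7 → each gets rank 6.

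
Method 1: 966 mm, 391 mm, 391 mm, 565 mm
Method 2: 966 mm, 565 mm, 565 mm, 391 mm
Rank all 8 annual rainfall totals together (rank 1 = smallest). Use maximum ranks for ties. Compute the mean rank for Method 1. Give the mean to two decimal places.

Sorted (ascending): 391, 391, 391, 565, 565, 565, 966, 966
The 3 values of 391 occupy positions 1–3 → each gets rank 3.
The 3 values of 565 occupy positions 4–6 → each gets rank 6.
The 2 values of 966 occupy positions 7–8 → each gets rank 8.
Method 1 values → pooled ranks: 966→8, 391→3, 391→3, 565→6
Mean rank = (8 + 3 + 3 + 6) / 4 = 5.00

5.00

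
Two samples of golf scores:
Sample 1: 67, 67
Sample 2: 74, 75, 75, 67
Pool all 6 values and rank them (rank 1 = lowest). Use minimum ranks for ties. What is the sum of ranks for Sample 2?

15

Sorted (ascending): 67, 67, 67, 74, 75, 75
The 3 values of 67 occupy positions 1–3 → each gets rank 1.
The 2 values of 75 occupy positions 5–6 → each gets rank 5.
Sample 2 values → pooled ranks: 74→4, 75→5, 75→5, 67→1
Rank sum = 4 + 5 + 5 + 1 = 15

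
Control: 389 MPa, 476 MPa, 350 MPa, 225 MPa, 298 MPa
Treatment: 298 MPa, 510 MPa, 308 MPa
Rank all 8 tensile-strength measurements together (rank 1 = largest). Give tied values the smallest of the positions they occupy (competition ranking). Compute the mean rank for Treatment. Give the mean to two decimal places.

4.00

Sorted (descending): 510, 476, 389, 350, 308, 298, 298, 225
The 2 values of 298 occupy positions 6–7 → each gets rank 6.
Treatment values → pooled ranks: 298→6, 510→1, 308→5
Mean rank = (6 + 1 + 5) / 3 = 4.00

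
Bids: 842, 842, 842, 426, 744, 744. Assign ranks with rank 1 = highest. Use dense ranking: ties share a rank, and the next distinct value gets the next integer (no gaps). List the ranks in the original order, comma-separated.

1, 1, 1, 3, 2, 2

Sorted (descending): 842, 842, 842, 744, 744, 426
The 3 values of 842 share dense rank 1.
The 2 values of 744 share dense rank 2.
Remaining distinct values take the next consecutive integers.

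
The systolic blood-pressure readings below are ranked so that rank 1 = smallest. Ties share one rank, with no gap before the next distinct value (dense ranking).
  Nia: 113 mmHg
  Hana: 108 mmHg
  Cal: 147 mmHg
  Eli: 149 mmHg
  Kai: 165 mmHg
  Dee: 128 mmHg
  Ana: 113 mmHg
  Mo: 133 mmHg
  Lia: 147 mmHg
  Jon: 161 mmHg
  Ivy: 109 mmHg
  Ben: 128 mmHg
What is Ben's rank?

4

Sorted (ascending): 108, 109, 113, 113, 128, 128, 133, 147, 147, 149, 161, 165
The 2 values of 113 share dense rank 3.
The 2 values of 128 share dense rank 4.
The 2 values of 147 share dense rank 6.
Remaining distinct values take the next consecutive integers.
Ben has value 128 mmHg → rank 4.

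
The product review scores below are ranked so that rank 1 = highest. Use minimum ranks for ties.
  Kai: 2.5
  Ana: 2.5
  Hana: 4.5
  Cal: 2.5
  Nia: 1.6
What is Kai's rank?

Sorted (descending): 4.5, 2.5, 2.5, 2.5, 1.6
The 3 values of 2.5 occupy positions 2–4 → each gets rank 2.
Kai has value 2.5 → rank 2.

2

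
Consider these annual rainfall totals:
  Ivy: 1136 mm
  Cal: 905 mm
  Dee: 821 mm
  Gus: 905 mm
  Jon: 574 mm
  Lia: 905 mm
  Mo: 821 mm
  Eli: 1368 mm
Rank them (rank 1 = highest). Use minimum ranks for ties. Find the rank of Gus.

3

Sorted (descending): 1368, 1136, 905, 905, 905, 821, 821, 574
The 3 values of 905 occupy positions 3–5 → each gets rank 3.
The 2 values of 821 occupy positions 6–7 → each gets rank 6.
Gus has value 905 mm → rank 3.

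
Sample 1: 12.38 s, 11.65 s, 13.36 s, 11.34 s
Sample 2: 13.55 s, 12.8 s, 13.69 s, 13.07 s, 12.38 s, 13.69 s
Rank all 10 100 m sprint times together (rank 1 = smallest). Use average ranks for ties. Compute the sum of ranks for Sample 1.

13.5

Sorted (ascending): 11.34, 11.65, 12.38, 12.38, 12.8, 13.07, 13.36, 13.55, 13.69, 13.69
The 2 values of 12.38 occupy positions 3–4 → average rank (3+4)/2 = 3.5.
The 2 values of 13.69 occupy positions 9–10 → average rank (9+10)/2 = 9.5.
Sample 1 values → pooled ranks: 12.38→3.5, 11.65→2, 13.36→7, 11.34→1
Rank sum = 3.5 + 2 + 7 + 1 = 13.5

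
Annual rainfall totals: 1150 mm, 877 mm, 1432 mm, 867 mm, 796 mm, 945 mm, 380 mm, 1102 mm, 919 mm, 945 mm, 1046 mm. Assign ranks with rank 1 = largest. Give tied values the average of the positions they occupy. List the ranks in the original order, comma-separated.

Sorted (descending): 1432, 1150, 1102, 1046, 945, 945, 919, 877, 867, 796, 380
The 2 values of 945 occupy positions 5–6 → average rank (5+6)/2 = 5.5.

2, 8, 1, 9, 10, 5.5, 11, 3, 7, 5.5, 4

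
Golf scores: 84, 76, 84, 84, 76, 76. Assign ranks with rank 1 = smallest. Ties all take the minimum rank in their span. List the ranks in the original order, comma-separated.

4, 1, 4, 4, 1, 1

Sorted (ascending): 76, 76, 76, 84, 84, 84
The 3 values of 76 occupy positions 1–3 → each gets rank 1.
The 3 values of 84 occupy positions 4–6 → each gets rank 4.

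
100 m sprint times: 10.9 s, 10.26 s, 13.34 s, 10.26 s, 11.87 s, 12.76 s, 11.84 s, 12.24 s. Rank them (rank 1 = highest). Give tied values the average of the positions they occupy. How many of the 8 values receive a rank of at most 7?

6

Sorted (descending): 13.34, 12.76, 12.24, 11.87, 11.84, 10.9, 10.26, 10.26
The 2 values of 10.26 occupy positions 7–8 → average rank (7+8)/2 = 7.5.
Ranks ≤ 7: {1, 2, 3, 4, 5, 6} → 6 values.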